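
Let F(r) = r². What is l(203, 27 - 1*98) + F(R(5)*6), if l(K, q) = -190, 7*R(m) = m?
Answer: -8410/49 ≈ -171.63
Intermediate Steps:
R(m) = m/7
l(203, 27 - 1*98) + F(R(5)*6) = -190 + (((⅐)*5)*6)² = -190 + ((5/7)*6)² = -190 + (30/7)² = -190 + 900/49 = -8410/49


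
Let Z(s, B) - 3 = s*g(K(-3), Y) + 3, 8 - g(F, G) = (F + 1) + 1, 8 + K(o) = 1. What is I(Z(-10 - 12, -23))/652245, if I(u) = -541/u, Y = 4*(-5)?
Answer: 541/182628600 ≈ 2.9623e-6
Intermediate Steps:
Y = -20
K(o) = -7 (K(o) = -8 + 1 = -7)
g(F, G) = 6 - F (g(F, G) = 8 - ((F + 1) + 1) = 8 - ((1 + F) + 1) = 8 - (2 + F) = 8 + (-2 - F) = 6 - F)
Z(s, B) = 6 + 13*s (Z(s, B) = 3 + (s*(6 - 1*(-7)) + 3) = 3 + (s*(6 + 7) + 3) = 3 + (s*13 + 3) = 3 + (13*s + 3) = 3 + (3 + 13*s) = 6 + 13*s)
I(Z(-10 - 12, -23))/652245 = -541/(6 + 13*(-10 - 12))/652245 = -541/(6 + 13*(-22))*(1/652245) = -541/(6 - 286)*(1/652245) = -541/(-280)*(1/652245) = -541*(-1/280)*(1/652245) = (541/280)*(1/652245) = 541/182628600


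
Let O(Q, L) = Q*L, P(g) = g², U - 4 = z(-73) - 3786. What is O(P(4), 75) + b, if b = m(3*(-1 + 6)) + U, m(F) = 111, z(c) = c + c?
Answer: -2617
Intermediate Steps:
z(c) = 2*c
U = -3928 (U = 4 + (2*(-73) - 3786) = 4 + (-146 - 3786) = 4 - 3932 = -3928)
b = -3817 (b = 111 - 3928 = -3817)
O(Q, L) = L*Q
O(P(4), 75) + b = 75*4² - 3817 = 75*16 - 3817 = 1200 - 3817 = -2617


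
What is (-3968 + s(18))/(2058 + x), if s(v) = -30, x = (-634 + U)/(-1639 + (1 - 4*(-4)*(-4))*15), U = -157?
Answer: -10330832/5318663 ≈ -1.9424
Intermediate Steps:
x = 791/2584 (x = (-634 - 157)/(-1639 + (1 - 4*(-4)*(-4))*15) = -791/(-1639 + (1 + 16*(-4))*15) = -791/(-1639 + (1 - 64)*15) = -791/(-1639 - 63*15) = -791/(-1639 - 945) = -791/(-2584) = -791*(-1/2584) = 791/2584 ≈ 0.30611)
(-3968 + s(18))/(2058 + x) = (-3968 - 30)/(2058 + 791/2584) = -3998/5318663/2584 = -3998*2584/5318663 = -10330832/5318663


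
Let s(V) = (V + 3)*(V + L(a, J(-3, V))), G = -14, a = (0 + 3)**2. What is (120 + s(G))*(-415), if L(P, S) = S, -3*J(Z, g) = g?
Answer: -277220/3 ≈ -92407.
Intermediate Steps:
J(Z, g) = -g/3
a = 9 (a = 3**2 = 9)
s(V) = 2*V*(3 + V)/3 (s(V) = (V + 3)*(V - V/3) = (3 + V)*(2*V/3) = 2*V*(3 + V)/3)
(120 + s(G))*(-415) = (120 + (2/3)*(-14)*(3 - 14))*(-415) = (120 + (2/3)*(-14)*(-11))*(-415) = (120 + 308/3)*(-415) = (668/3)*(-415) = -277220/3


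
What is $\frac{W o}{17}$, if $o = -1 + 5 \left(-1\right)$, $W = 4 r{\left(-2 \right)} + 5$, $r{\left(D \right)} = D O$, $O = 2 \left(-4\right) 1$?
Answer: $- \frac{414}{17} \approx -24.353$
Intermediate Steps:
$O = -8$ ($O = \left(-8\right) 1 = -8$)
$r{\left(D \right)} = - 8 D$ ($r{\left(D \right)} = D \left(-8\right) = - 8 D$)
$W = 69$ ($W = 4 \left(\left(-8\right) \left(-2\right)\right) + 5 = 4 \cdot 16 + 5 = 64 + 5 = 69$)
$o = -6$ ($o = -1 - 5 = -6$)
$\frac{W o}{17} = \frac{69 \left(-6\right)}{17} = \left(-414\right) \frac{1}{17} = - \frac{414}{17}$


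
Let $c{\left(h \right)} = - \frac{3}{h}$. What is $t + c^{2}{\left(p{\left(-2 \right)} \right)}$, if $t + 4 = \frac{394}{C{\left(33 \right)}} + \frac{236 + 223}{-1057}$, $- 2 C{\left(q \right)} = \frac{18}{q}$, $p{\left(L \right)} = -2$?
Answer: $- \frac{18351857}{12684} \approx -1446.9$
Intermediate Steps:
$C{\left(q \right)} = - \frac{9}{q}$ ($C{\left(q \right)} = - \frac{18 \frac{1}{q}}{2} = - \frac{9}{q}$)
$c{\left(h \right)} = - \frac{3}{h}$
$t = - \frac{4595099}{3171}$ ($t = -4 + \left(\frac{394}{\left(-9\right) \frac{1}{33}} + \frac{236 + 223}{-1057}\right) = -4 + \left(\frac{394}{\left(-9\right) \frac{1}{33}} + 459 \left(- \frac{1}{1057}\right)\right) = -4 + \left(\frac{394}{- \frac{3}{11}} - \frac{459}{1057}\right) = -4 + \left(394 \left(- \frac{11}{3}\right) - \frac{459}{1057}\right) = -4 - \frac{4582415}{3171} = - \frac{4595099}{3171} \approx -1449.1$)
$t + c^{2}{\left(p{\left(-2 \right)} \right)} = - \frac{4595099}{3171} + \left(- \frac{3}{-2}\right)^{2} = - \frac{4595099}{3171} + \left(\left(-3\right) \left(- \frac{1}{2}\right)\right)^{2} = - \frac{4595099}{3171} + \left(\frac{3}{2}\right)^{2} = - \frac{4595099}{3171} + \frac{9}{4} = - \frac{18351857}{12684}$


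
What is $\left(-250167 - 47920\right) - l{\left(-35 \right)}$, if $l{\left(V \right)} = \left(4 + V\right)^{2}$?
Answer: $-299048$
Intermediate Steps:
$\left(-250167 - 47920\right) - l{\left(-35 \right)} = \left(-250167 - 47920\right) - \left(4 - 35\right)^{2} = -298087 - \left(-31\right)^{2} = -298087 - 961 = -299048$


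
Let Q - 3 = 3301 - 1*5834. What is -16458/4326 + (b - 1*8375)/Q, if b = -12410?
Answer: 1609239/364826 ≈ 4.4110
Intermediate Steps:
Q = -2530 (Q = 3 + (3301 - 1*5834) = 3 + (3301 - 5834) = 3 - 2533 = -2530)
-16458/4326 + (b - 1*8375)/Q = -16458/4326 + (-12410 - 1*8375)/(-2530) = -16458*1/4326 + (-12410 - 8375)*(-1/2530) = -2743/721 - 20785*(-1/2530) = -2743/721 + 4157/506 = 1609239/364826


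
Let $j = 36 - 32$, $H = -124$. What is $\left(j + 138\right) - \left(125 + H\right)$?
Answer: $141$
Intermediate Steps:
$j = 4$
$\left(j + 138\right) - \left(125 + H\right) = \left(4 + 138\right) - 1 = 142 + \left(-125 + 124\right) = 142 - 1 = 141$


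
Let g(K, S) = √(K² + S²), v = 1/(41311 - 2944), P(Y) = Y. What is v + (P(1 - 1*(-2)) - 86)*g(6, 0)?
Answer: -19106765/38367 ≈ -498.00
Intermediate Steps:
v = 1/38367 ≈ 2.6064e-5
v + (P(1 - 1*(-2)) - 86)*g(6, 0) = 1/38367 + ((1 - 1*(-2)) - 86)*√(6² + 0²) = 1/38367 + ((1 + 2) - 86)*√(36 + 0) = 1/38367 + (3 - 86)*√36 = 1/38367 - 83*6 = 1/38367 - 498 = -19106765/38367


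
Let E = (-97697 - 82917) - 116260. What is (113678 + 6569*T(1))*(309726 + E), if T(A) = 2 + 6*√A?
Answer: 2136387960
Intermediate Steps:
E = -296874 (E = -180614 - 116260 = -296874)
(113678 + 6569*T(1))*(309726 + E) = (113678 + 6569*(2 + 6*√1))*(309726 - 296874) = (113678 + 6569*(2 + 6*1))*12852 = (113678 + 6569*(2 + 6))*12852 = (113678 + 6569*8)*12852 = (113678 + 52552)*12852 = 166230*12852 = 2136387960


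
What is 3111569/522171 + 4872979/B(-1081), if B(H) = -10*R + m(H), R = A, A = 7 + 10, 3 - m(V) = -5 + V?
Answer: 2547387849320/479875149 ≈ 5308.4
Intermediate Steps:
m(V) = 8 - V (m(V) = 3 - (-5 + V) = 3 + (5 - V) = 8 - V)
A = 17
R = 17
B(H) = -162 - H (B(H) = -10*17 + (8 - H) = -170 + (8 - H) = -162 - H)
3111569/522171 + 4872979/B(-1081) = 3111569/522171 + 4872979/(-162 - 1*(-1081)) = 3111569*(1/522171) + 4872979/(-162 + 1081) = 3111569/522171 + 4872979/919 = 2547387849320/479875149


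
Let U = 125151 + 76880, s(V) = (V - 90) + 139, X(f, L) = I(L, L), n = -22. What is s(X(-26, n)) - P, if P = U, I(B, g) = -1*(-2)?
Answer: -201980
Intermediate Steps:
I(B, g) = 2
X(f, L) = 2
s(V) = 49 + V (s(V) = (-90 + V) + 139 = 49 + V)
U = 202031
P = 202031
s(X(-26, n)) - P = (49 + 2) - 1*202031 = 51 - 202031 = -201980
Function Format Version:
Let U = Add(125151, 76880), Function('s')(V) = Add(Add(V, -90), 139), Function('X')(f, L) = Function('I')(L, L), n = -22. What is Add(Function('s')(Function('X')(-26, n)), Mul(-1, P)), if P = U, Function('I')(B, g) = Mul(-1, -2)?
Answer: -201980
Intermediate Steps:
Function('I')(B, g) = 2
Function('X')(f, L) = 2
Function('s')(V) = Add(49, V) (Function('s')(V) = Add(Add(-90, V), 139) = Add(49, V))
U = 202031
P = 202031
Add(Function('s')(Function('X')(-26, n)), Mul(-1, P)) = Add(Add(49, 2), Mul(-1, 202031)) = Add(51, -202031) = -201980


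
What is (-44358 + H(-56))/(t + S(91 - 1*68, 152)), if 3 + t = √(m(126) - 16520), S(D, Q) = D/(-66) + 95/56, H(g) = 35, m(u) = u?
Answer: 250067883912/55996535785 + 151367654592*I*√16394/55996535785 ≈ 4.4658 + 346.11*I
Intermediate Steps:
S(D, Q) = 95/56 - D/66 (S(D, Q) = D*(-1/66) + 95*(1/56) = -D/66 + 95/56 = 95/56 - D/66)
t = -3 + I*√16394 (t = -3 + √(126 - 16520) = -3 + √(-16394) = -3 + I*√16394 ≈ -3.0 + 128.04*I)
(-44358 + H(-56))/(t + S(91 - 1*68, 152)) = (-44358 + 35)/((-3 + I*√16394) + (95/56 - (91 - 1*68)/66)) = -44323/((-3 + I*√16394) + (95/56 - (91 - 68)/66)) = -44323/((-3 + I*√16394) + (95/56 - 1/66*23)) = -44323/((-3 + I*√16394) + (95/56 - 23/66)) = -44323/((-3 + I*√16394) + 2491/1848) = -44323/(-3053/1848 + I*√16394)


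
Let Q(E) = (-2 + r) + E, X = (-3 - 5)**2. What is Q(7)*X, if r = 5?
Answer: 640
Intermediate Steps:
X = 64 (X = (-8)**2 = 64)
Q(E) = 3 + E (Q(E) = (-2 + 5) + E = 3 + E)
Q(7)*X = (3 + 7)*64 = 10*64 = 640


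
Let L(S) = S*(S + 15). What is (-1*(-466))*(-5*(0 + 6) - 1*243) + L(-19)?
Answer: -127142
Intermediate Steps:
L(S) = S*(15 + S)
(-1*(-466))*(-5*(0 + 6) - 1*243) + L(-19) = (-1*(-466))*(-5*(0 + 6) - 1*243) - 19*(15 - 19) = 466*(-5*6 - 243) - 19*(-4) = 466*(-30 - 243) + 76 = 466*(-273) + 76 = -127218 + 76 = -127142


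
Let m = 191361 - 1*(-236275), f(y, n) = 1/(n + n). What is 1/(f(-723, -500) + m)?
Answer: 1000/427635999 ≈ 2.3384e-6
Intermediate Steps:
f(y, n) = 1/(2*n)
m = 427636 (m = 191361 + 236275 = 427636)
1/(f(-723, -500) + m) = 1/((½)/(-500) + 427636) = 1/((½)*(-1/500) + 427636) = 1/(-1/1000 + 427636) = 1/(427635999/1000) = 1000/427635999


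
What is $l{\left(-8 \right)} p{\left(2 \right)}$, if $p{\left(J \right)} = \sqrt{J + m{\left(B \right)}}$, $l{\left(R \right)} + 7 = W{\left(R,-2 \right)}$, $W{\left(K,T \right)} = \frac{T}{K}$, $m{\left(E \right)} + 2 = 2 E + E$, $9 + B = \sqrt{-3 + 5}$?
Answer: $- \frac{27 i \sqrt{27 - 3 \sqrt{2}}}{4} \approx - 32.201 i$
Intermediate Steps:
$B = -9 + \sqrt{2}$ ($B = -9 + \sqrt{-3 + 5} = -9 + \sqrt{2} \approx -7.5858$)
$m{\left(E \right)} = -2 + 3 E$ ($m{\left(E \right)} = -2 + \left(2 E + E\right) = -2 + 3 E$)
$l{\left(R \right)} = -7 - \frac{2}{R}$
$p{\left(J \right)} = \sqrt{-29 + J + 3 \sqrt{2}}$ ($p{\left(J \right)} = \sqrt{J + \left(-2 + 3 \left(-9 + \sqrt{2}\right)\right)} = \sqrt{J - \left(29 - 3 \sqrt{2}\right)} = \sqrt{-29 + J + 3 \sqrt{2}}$)
$l{\left(-8 \right)} p{\left(2 \right)} = \left(-7 - \frac{2}{-8}\right) \sqrt{-29 + 2 + 3 \sqrt{2}} = \left(-7 - - \frac{1}{4}\right) \sqrt{-27 + 3 \sqrt{2}} = \left(-7 + \frac{1}{4}\right) \sqrt{-27 + 3 \sqrt{2}} = - \frac{27 \sqrt{-27 + 3 \sqrt{2}}}{4}$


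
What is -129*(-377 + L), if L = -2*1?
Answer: 48891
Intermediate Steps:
L = -2
-129*(-377 + L) = -129*(-377 - 2) = -129*(-379) = 48891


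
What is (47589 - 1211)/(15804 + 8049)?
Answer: 46378/23853 ≈ 1.9443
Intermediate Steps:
(47589 - 1211)/(15804 + 8049) = 46378/23853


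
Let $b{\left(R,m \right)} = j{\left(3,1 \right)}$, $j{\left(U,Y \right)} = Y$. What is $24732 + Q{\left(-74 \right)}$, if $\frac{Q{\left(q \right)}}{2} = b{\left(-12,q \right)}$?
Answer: $24734$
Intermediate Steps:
$b{\left(R,m \right)} = 1$
$Q{\left(q \right)} = 2$ ($Q{\left(q \right)} = 2 \cdot 1 = 2$)
$24732 + Q{\left(-74 \right)} = 24732 + 2 = 24734$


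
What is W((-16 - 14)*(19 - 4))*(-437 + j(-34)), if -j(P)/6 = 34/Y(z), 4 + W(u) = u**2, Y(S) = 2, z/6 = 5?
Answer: -109145344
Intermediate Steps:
z = 30 (z = 6*5 = 30)
W(u) = -4 + u**2
j(P) = -102 (j(P) = -204/2 = -6*17 = -102)
W((-16 - 14)*(19 - 4))*(-437 + j(-34)) = (-4 + ((-16 - 14)*(19 - 4))**2)*(-437 - 102) = (-4 + (-30*15)**2)*(-539) = (-4 + (-450)**2)*(-539) = (-4 + 202500)*(-539) = 202496*(-539) = -109145344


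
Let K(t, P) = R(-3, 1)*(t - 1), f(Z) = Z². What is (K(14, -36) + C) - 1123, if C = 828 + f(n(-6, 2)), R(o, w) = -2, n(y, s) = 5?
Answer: -296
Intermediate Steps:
C = 853 (C = 828 + 5² = 828 + 25 = 853)
K(t, P) = 2 - 2*t (K(t, P) = -2*(t - 1) = -2*(-1 + t) = 2 - 2*t)
(K(14, -36) + C) - 1123 = ((2 - 2*14) + 853) - 1123 = ((2 - 28) + 853) - 1123 = (-26 + 853) - 1123 = 827 - 1123 = -296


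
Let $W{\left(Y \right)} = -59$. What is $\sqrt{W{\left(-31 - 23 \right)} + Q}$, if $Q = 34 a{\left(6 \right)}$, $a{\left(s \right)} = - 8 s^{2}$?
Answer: $i \sqrt{9851} \approx 99.252 i$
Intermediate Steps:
$Q = -9792$ ($Q = 34 \left(- 8 \cdot 6^{2}\right) = 34 \left(\left(-8\right) 36\right) = 34 \left(-288\right) = -9792$)
$\sqrt{W{\left(-31 - 23 \right)} + Q} = \sqrt{-59 - 9792} = \sqrt{-9851} = i \sqrt{9851}$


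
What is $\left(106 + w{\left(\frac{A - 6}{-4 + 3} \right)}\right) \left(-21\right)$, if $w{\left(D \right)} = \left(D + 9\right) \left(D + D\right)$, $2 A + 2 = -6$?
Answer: $-10206$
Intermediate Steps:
$A = -4$ ($A = -1 + \frac{1}{2} \left(-6\right) = -1 - 3 = -4$)
$w{\left(D \right)} = 2 D \left(9 + D\right)$ ($w{\left(D \right)} = \left(9 + D\right) 2 D = 2 D \left(9 + D\right)$)
$\left(106 + w{\left(\frac{A - 6}{-4 + 3} \right)}\right) \left(-21\right) = \left(106 + 2 \frac{-4 - 6}{-4 + 3} \left(9 + \frac{-4 - 6}{-4 + 3}\right)\right) \left(-21\right) = \left(106 + 2 \left(- \frac{10}{-1}\right) \left(9 - \frac{10}{-1}\right)\right) \left(-21\right) = \left(106 + 2 \left(\left(-10\right) \left(-1\right)\right) \left(9 - -10\right)\right) \left(-21\right) = \left(106 + 2 \cdot 10 \left(9 + 10\right)\right) \left(-21\right) = \left(106 + 2 \cdot 10 \cdot 19\right) \left(-21\right) = \left(106 + 380\right) \left(-21\right) = 486 \left(-21\right) = -10206$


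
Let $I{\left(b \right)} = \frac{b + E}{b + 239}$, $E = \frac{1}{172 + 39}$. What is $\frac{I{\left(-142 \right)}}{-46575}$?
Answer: $\frac{3329}{105916725} \approx 3.143 \cdot 10^{-5}$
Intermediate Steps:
$E = \frac{1}{211} \approx 0.0047393$
$I{\left(b \right)} = \frac{\frac{1}{211} + b}{239 + b}$ ($I{\left(b \right)} = \frac{b + \frac{1}{211}}{b + 239} = \frac{\frac{1}{211} + b}{239 + b}$)
$\frac{I{\left(-142 \right)}}{-46575} = \frac{\frac{1}{239 - 142} \left(\frac{1}{211} - 142\right)}{-46575} = \frac{1}{97} \left(- \frac{29961}{211}\right) \left(- \frac{1}{46575}\right) = \left(- \frac{29961}{20467}\right) \left(- \frac{1}{46575}\right) = \frac{3329}{105916725}$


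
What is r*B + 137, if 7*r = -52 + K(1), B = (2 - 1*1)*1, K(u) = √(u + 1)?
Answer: 907/7 + √2/7 ≈ 129.77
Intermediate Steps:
K(u) = √(1 + u)
B = 1 (B = (2 - 1)*1 = 1*1 = 1)
r = -52/7 + √2/7 (r = (-52 + √(1 + 1))/7 = (-52 + √2)/7 = -52/7 + √2/7 ≈ -7.2265)
r*B + 137 = (-52/7 + √2/7)*1 + 137 = (-52/7 + √2/7) + 137 = 907/7 + √2/7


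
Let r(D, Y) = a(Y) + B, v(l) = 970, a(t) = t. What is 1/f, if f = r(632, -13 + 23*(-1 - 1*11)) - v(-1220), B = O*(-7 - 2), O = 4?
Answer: -1/1295 ≈ -0.00077220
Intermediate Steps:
B = -36 (B = 4*(-7 - 2) = 4*(-9) = -36)
r(D, Y) = -36 + Y (r(D, Y) = Y - 36 = -36 + Y)
f = -1295 (f = (-36 + (-13 + 23*(-1 - 1*11))) - 1*970 = (-36 + (-13 + 23*(-1 - 11))) - 970 = (-36 + (-13 + 23*(-12))) - 970 = (-36 + (-13 - 276)) - 970 = (-36 - 289) - 970 = -325 - 970 = -1295)
1/f = 1/(-1295) = -1/1295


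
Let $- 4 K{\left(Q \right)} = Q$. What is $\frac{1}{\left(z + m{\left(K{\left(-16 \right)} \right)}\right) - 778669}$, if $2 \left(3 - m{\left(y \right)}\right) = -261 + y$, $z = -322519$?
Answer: $- \frac{2}{2202113} \approx -9.0822 \cdot 10^{-7}$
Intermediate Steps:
$K{\left(Q \right)} = - \frac{Q}{4}$
$m{\left(y \right)} = \frac{267}{2} - \frac{y}{2}$ ($m{\left(y \right)} = 3 - \frac{-261 + y}{2} = 3 - \left(- \frac{261}{2} + \frac{y}{2}\right) = \frac{267}{2} - \frac{y}{2}$)
$\frac{1}{\left(z + m{\left(K{\left(-16 \right)} \right)}\right) - 778669} = \frac{1}{\left(-322519 + \left(\frac{267}{2} - \frac{\left(- \frac{1}{4}\right) \left(-16\right)}{2}\right)\right) - 778669} = \frac{1}{\left(-322519 + \left(\frac{267}{2} - 2\right)\right) - 778669} = \frac{1}{\left(-322519 + \frac{263}{2}\right) - 778669} = \frac{1}{- \frac{644775}{2} - 778669} = \frac{1}{- \frac{2202113}{2}} = - \frac{2}{2202113}$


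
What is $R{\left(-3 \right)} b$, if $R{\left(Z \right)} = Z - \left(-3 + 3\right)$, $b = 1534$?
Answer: $-4602$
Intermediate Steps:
$R{\left(Z \right)} = Z$ ($R{\left(Z \right)} = Z - 0 = Z + 0 = Z$)
$R{\left(-3 \right)} b = \left(-3\right) 1534 = -4602$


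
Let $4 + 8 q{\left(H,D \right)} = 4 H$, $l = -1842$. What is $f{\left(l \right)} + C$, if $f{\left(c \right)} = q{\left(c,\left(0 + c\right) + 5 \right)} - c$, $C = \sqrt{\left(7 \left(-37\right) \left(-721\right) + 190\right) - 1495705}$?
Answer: $\frac{1841}{2} + 2 i \sqrt{327194} \approx 920.5 + 1144.0 i$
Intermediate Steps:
$q{\left(H,D \right)} = - \frac{1}{2} + \frac{H}{2}$ ($q{\left(H,D \right)} = - \frac{1}{2} + \frac{4 H}{8} = - \frac{1}{2} + \frac{H}{2}$)
$C = 2 i \sqrt{327194}$ ($C = \sqrt{\left(\left(-259\right) \left(-721\right) + 190\right) - 1495705} = \sqrt{\left(186739 + 190\right) - 1495705} = \sqrt{186929 - 1495705} = \sqrt{-1308776} = 2 i \sqrt{327194} \approx 1144.0 i$)
$f{\left(c \right)} = - \frac{1}{2} - \frac{c}{2}$ ($f{\left(c \right)} = \left(- \frac{1}{2} + \frac{c}{2}\right) - c = - \frac{1}{2} - \frac{c}{2}$)
$f{\left(l \right)} + C = \left(- \frac{1}{2} - -921\right) + 2 i \sqrt{327194} = \left(- \frac{1}{2} + 921\right) + 2 i \sqrt{327194} = \frac{1841}{2} + 2 i \sqrt{327194}$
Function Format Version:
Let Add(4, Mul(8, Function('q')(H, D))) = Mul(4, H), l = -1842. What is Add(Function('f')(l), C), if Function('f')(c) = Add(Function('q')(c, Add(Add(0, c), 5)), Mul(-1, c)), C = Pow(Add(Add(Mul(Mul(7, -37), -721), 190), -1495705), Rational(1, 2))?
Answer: Add(Rational(1841, 2), Mul(2, I, Pow(327194, Rational(1, 2)))) ≈ Add(920.50, Mul(1144.0, I))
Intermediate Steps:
Function('q')(H, D) = Add(Rational(-1, 2), Mul(Rational(1, 2), H)) (Function('q')(H, D) = Add(Rational(-1, 2), Mul(Rational(1, 8), Mul(4, H))) = Add(Rational(-1, 2), Mul(Rational(1, 2), H)))
C = Mul(2, I, Pow(327194, Rational(1, 2))) (C = Pow(Add(Add(Mul(-259, -721), 190), -1495705), Rational(1, 2)) = Pow(Add(Add(186739, 190), -1495705), Rational(1, 2)) = Pow(Add(186929, -1495705), Rational(1, 2)) = Pow(-1308776, Rational(1, 2)) = Mul(2, I, Pow(327194, Rational(1, 2))) ≈ Mul(1144.0, I))
Function('f')(c) = Add(Rational(-1, 2), Mul(Rational(-1, 2), c)) (Function('f')(c) = Add(Add(Rational(-1, 2), Mul(Rational(1, 2), c)), Mul(-1, c)) = Add(Rational(-1, 2), Mul(Rational(-1, 2), c)))
Add(Function('f')(l), C) = Add(Add(Rational(-1, 2), Mul(Rational(-1, 2), -1842)), Mul(2, I, Pow(327194, Rational(1, 2)))) = Add(Add(Rational(-1, 2), 921), Mul(2, I, Pow(327194, Rational(1, 2)))) = Add(Rational(1841, 2), Mul(2, I, Pow(327194, Rational(1, 2))))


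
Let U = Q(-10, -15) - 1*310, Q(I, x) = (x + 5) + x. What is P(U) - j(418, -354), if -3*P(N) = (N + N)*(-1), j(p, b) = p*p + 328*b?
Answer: -176506/3 ≈ -58835.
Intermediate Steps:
j(p, b) = p² + 328*b
Q(I, x) = 5 + 2*x (Q(I, x) = (5 + x) + x = 5 + 2*x)
U = -335 (U = (5 + 2*(-15)) - 1*310 = (5 - 30) - 310 = -25 - 310 = -335)
P(N) = 2*N/3 (P(N) = -(N + N)*(-1)/3 = -2*N*(-1)/3 = -(-2)*N/3 = 2*N/3)
P(U) - j(418, -354) = (⅔)*(-335) - (418² + 328*(-354)) = -670/3 - (174724 - 116112) = -670/3 - 1*58612 = -670/3 - 58612 = -176506/3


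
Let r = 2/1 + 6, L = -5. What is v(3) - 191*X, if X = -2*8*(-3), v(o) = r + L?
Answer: -9165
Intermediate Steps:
r = 8 (r = 2*1 + 6 = 2 + 6 = 8)
v(o) = 3 (v(o) = 8 - 5 = 3)
X = 48 (X = -16*(-3) = 48)
v(3) - 191*X = 3 - 191*48 = 3 - 9168 = -9165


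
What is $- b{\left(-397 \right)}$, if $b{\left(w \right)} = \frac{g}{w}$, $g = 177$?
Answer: $\frac{177}{397} \approx 0.44584$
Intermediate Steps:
$b{\left(w \right)} = \frac{177}{w}$
$- b{\left(-397 \right)} = - \frac{177}{-397} = - \frac{177 \left(-1\right)}{397} = \left(-1\right) \left(- \frac{177}{397}\right) = \frac{177}{397}$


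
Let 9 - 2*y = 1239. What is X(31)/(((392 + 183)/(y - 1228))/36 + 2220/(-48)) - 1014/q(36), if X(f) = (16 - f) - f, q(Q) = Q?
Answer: -250188841/9207510 ≈ -27.172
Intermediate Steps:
y = -615 (y = 9/2 - 1/2*1239 = 9/2 - 1239/2 = -615)
X(f) = 16 - 2*f
X(31)/(((392 + 183)/(y - 1228))/36 + 2220/(-48)) - 1014/q(36) = (16 - 2*31)/(((392 + 183)/(-615 - 1228))/36 + 2220/(-48)) - 1014/36 = (16 - 62)/((575/(-1843))*(1/36) + 2220*(-1/48)) - 1014*1/36 = -46/((575*(-1/1843))*(1/36) - 185/4) - 169/6 = -46/(-575/1843*1/36 - 185/4) - 169/6 = -46/(-575/66348 - 185/4) - 169/6 = -46/(-1534585/33174) - 169/6 = -46*(-33174/1534585) - 169/6 = 1526004/1534585 - 169/6 = -250188841/9207510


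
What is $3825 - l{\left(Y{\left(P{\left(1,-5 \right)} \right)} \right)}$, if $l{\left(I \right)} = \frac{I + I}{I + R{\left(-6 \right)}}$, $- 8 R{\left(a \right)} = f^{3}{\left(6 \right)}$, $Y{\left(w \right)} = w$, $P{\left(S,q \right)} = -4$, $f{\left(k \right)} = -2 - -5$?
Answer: $\frac{225611}{59} \approx 3823.9$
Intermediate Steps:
$f{\left(k \right)} = 3$ ($f{\left(k \right)} = -2 + 5 = 3$)
$R{\left(a \right)} = - \frac{27}{8}$ ($R{\left(a \right)} = - \frac{3^{3}}{8} = \left(- \frac{1}{8}\right) 27 = - \frac{27}{8}$)
$l{\left(I \right)} = \frac{2 I}{- \frac{27}{8} + I}$ ($l{\left(I \right)} = \frac{I + I}{I - \frac{27}{8}} = \frac{2 I}{- \frac{27}{8} + I}$)
$3825 - l{\left(Y{\left(P{\left(1,-5 \right)} \right)} \right)} = 3825 - 16 \left(-4\right) \frac{1}{-27 + 8 \left(-4\right)} = 3825 - 16 \left(-4\right) \frac{1}{-27 - 32} = 3825 - 16 \left(-4\right) \frac{1}{-59} = 3825 - 16 \left(-4\right) \left(- \frac{1}{59}\right) = 3825 - \frac{64}{59} = \frac{225611}{59}$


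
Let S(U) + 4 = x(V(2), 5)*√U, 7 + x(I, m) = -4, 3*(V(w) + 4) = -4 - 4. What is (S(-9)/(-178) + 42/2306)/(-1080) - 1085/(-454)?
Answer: 12024470515/5031516744 - 11*I/64080 ≈ 2.3898 - 0.00017166*I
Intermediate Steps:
V(w) = -20/3 (V(w) = -4 + (-4 - 4)/3 = -4 + (⅓)*(-8) = -4 - 8/3 = -20/3)
x(I, m) = -11 (x(I, m) = -7 - 4 = -11)
S(U) = -4 - 11*√U
(S(-9)/(-178) + 42/2306)/(-1080) - 1085/(-454) = ((-4 - 33*I)/(-178) + 42/2306)/(-1080) - 1085/(-454) = ((-4 - 33*I)*(-1/178) + 42*(1/2306))*(-1/1080) - 1085*(-1/454) = ((-4 - 33*I)*(-1/178) + 21/1153)*(-1/1080) + 1085/454 = ((2/89 + 33*I/178) + 21/1153)*(-1/1080) + 1085/454 = (4175/102617 + 33*I/178)*(-1/1080) + 1085/454 = (-835/22165272 - 11*I/64080) + 1085/454 = 12024470515/5031516744 - 11*I/64080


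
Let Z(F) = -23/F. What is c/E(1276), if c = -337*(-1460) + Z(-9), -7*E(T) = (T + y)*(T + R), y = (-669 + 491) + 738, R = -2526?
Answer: 30997421/20655000 ≈ 1.5007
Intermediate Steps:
y = 560 (y = -178 + 738 = 560)
E(T) = -(-2526 + T)*(560 + T)/7 (E(T) = -(T + 560)*(T - 2526)/7 = -(560 + T)*(-2526 + T)/7 = -(-2526 + T)*(560 + T)/7)
c = 4428203/9 (c = -337*(-1460) - 23/(-9) = 492020 - 23*(-1/9) = 492020 + 23/9 = 4428203/9 ≈ 4.9202e+5)
c/E(1276) = 4428203/(9*(202080 - 1/7*1276**2 + (1966/7)*1276)) = 4428203/(9*(202080 - 1/7*1628176 + 2508616/7)) = 4428203/(9*(202080 - 1628176/7 + 2508616/7)) = 4428203/(9*(2295000/7)) = (4428203/9)*(7/2295000) = 30997421/20655000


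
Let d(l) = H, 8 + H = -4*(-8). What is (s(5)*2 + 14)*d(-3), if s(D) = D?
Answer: 576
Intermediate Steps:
H = 24 (H = -8 - 4*(-8) = -8 + 32 = 24)
d(l) = 24
(s(5)*2 + 14)*d(-3) = (5*2 + 14)*24 = (10 + 14)*24 = 24*24 = 576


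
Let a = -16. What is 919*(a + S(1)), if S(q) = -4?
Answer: -18380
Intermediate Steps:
919*(a + S(1)) = 919*(-16 - 4) = 919*(-20) = -18380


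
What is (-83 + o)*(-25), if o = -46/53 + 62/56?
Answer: 3070425/1484 ≈ 2069.0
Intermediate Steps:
o = 355/1484 (o = -46*1/53 + 62*(1/56) = -46/53 + 31/28 = 355/1484 ≈ 0.23922)
(-83 + o)*(-25) = (-83 + 355/1484)*(-25) = -122817/1484*(-25) = 3070425/1484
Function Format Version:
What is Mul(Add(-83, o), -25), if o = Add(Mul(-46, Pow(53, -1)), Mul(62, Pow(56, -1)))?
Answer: Rational(3070425, 1484) ≈ 2069.0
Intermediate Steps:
o = Rational(355, 1484) (o = Add(Mul(-46, Rational(1, 53)), Mul(62, Rational(1, 56))) = Add(Rational(-46, 53), Rational(31, 28)) = Rational(355, 1484) ≈ 0.23922)
Mul(Add(-83, o), -25) = Mul(Add(-83, Rational(355, 1484)), -25) = Mul(Rational(-122817, 1484), -25) = Rational(3070425, 1484)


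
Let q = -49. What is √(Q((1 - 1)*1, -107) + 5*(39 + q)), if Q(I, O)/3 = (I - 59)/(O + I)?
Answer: I*√553511/107 ≈ 6.9531*I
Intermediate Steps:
Q(I, O) = 3*(-59 + I)/(I + O) (Q(I, O) = 3*((I - 59)/(O + I)) = 3*((-59 + I)/(I + O)) = 3*(-59 + I)/(I + O))
√(Q((1 - 1)*1, -107) + 5*(39 + q)) = √(3*(-59 + (1 - 1)*1)/((1 - 1)*1 - 107) + 5*(39 - 49)) = √(3*(-59 + 0*1)/(0*1 - 107) + 5*(-10)) = √(3*(-59 + 0)/(0 - 107) - 50) = √(3*(-59)/(-107) - 50) = √(3*(-1/107)*(-59) - 50) = √(177/107 - 50) = √(-5173/107) = I*√553511/107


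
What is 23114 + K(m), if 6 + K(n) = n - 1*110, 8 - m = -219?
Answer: 23225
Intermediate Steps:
m = 227 (m = 8 - 1*(-219) = 8 + 219 = 227)
K(n) = -116 + n (K(n) = -6 + (n - 1*110) = -6 + (n - 110) = -6 + (-110 + n) = -116 + n)
23114 + K(m) = 23114 + (-116 + 227) = 23114 + 111 = 23225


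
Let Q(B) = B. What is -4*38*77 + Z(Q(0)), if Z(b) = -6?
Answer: -11710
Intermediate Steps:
-4*38*77 + Z(Q(0)) = -4*38*77 - 6 = -152*77 - 6 = -11704 - 6 = -11710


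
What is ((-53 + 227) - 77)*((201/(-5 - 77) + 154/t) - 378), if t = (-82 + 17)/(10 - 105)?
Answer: -16066013/1066 ≈ -15071.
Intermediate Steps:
t = 13/19 (t = -65/(-95) = -65*(-1/95) = 13/19 ≈ 0.68421)
((-53 + 227) - 77)*((201/(-5 - 77) + 154/t) - 378) = ((-53 + 227) - 77)*((201/(-5 - 77) + 154/(13/19)) - 378) = (174 - 77)*((201/(-82) + 154*(19/13)) - 378) = 97*((201*(-1/82) + 2926/13) - 378) = 97*((-201/82 + 2926/13) - 378) = 97*(237319/1066 - 378) = 97*(-165629/1066) = -16066013/1066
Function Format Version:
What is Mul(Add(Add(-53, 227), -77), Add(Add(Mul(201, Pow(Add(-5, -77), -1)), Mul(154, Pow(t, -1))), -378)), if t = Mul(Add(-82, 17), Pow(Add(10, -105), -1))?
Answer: Rational(-16066013, 1066) ≈ -15071.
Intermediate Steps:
t = Rational(13, 19) (t = Mul(-65, Pow(-95, -1)) = Mul(-65, Rational(-1, 95)) = Rational(13, 19) ≈ 0.68421)
Mul(Add(Add(-53, 227), -77), Add(Add(Mul(201, Pow(Add(-5, -77), -1)), Mul(154, Pow(t, -1))), -378)) = Mul(Add(Add(-53, 227), -77), Add(Add(Mul(201, Pow(Add(-5, -77), -1)), Mul(154, Pow(Rational(13, 19), -1))), -378)) = Mul(Add(174, -77), Add(Add(Mul(201, Pow(-82, -1)), Mul(154, Rational(19, 13))), -378)) = Mul(97, Add(Add(Mul(201, Rational(-1, 82)), Rational(2926, 13)), -378)) = Mul(97, Add(Add(Rational(-201, 82), Rational(2926, 13)), -378)) = Mul(97, Add(Rational(237319, 1066), -378)) = Mul(97, Rational(-165629, 1066)) = Rational(-16066013, 1066)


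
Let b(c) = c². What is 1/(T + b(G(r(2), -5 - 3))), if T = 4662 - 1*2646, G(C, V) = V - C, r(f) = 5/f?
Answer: 4/8505 ≈ 0.00047031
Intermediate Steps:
T = 2016 (T = 4662 - 2646 = 2016)
1/(T + b(G(r(2), -5 - 3))) = 1/(2016 + ((-5 - 3) - 5/2)²) = 1/(2016 + (-8 - 5/2)²) = 1/(2016 + (-21/2)²) = 1/(2016 + 441/4) = 1/(8505/4) = 4/8505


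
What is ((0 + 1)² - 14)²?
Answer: 169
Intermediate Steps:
((0 + 1)² - 14)² = (1² - 14)² = (1 - 14)² = (-13)² = 169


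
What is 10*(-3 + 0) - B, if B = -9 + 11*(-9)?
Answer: 78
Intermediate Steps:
B = -108 (B = -9 - 99 = -108)
10*(-3 + 0) - B = 10*(-3 + 0) - 1*(-108) = 10*(-3) + 108 = -30 + 108 = 78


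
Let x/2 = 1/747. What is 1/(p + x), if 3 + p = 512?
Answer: 747/380225 ≈ 0.0019646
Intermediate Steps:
p = 509 (p = -3 + 512 = 509)
x = 2/747 ≈ 0.0026774
1/(p + x) = 1/(509 + 2/747) = 1/(380225/747) = 747/380225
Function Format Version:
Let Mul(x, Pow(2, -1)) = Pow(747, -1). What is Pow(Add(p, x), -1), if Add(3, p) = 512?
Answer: Rational(747, 380225) ≈ 0.0019646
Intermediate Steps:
p = 509 (p = Add(-3, 512) = 509)
x = Rational(2, 747) (x = Mul(2, Pow(747, -1)) = Mul(2, Rational(1, 747)) = Rational(2, 747) ≈ 0.0026774)
Pow(Add(p, x), -1) = Pow(Add(509, Rational(2, 747)), -1) = Pow(Rational(380225, 747), -1) = Rational(747, 380225)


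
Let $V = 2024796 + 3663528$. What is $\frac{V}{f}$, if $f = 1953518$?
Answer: $\frac{2844162}{976759} \approx 2.9118$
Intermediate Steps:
$V = 5688324$
$\frac{V}{f} = \frac{5688324}{1953518} = 5688324 \cdot \frac{1}{1953518} = \frac{2844162}{976759}$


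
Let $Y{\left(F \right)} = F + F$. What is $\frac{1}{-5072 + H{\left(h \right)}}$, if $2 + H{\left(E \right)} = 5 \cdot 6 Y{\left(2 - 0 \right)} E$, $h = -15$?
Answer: $- \frac{1}{6874} \approx -0.00014548$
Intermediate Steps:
$Y{\left(F \right)} = 2 F$
$H{\left(E \right)} = -2 + 120 E$ ($H{\left(E \right)} = -2 + 5 \cdot 6 \cdot 2 \left(2 - 0\right) E = -2 + 30 \cdot 2 \left(2 + 0\right) E = -2 + 30 \cdot 2 \cdot 2 E = -2 + 30 \cdot 4 E = -2 + 120 E$)
$\frac{1}{-5072 + H{\left(h \right)}} = \frac{1}{-5072 + \left(-2 + 120 \left(-15\right)\right)} = \frac{1}{-5072 - 1802} = \frac{1}{-6874} = - \frac{1}{6874}$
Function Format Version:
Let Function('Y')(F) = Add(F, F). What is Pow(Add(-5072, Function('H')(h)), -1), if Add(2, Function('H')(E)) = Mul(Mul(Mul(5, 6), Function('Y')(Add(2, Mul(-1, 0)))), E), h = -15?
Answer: Rational(-1, 6874) ≈ -0.00014548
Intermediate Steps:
Function('Y')(F) = Mul(2, F)
Function('H')(E) = Add(-2, Mul(120, E)) (Function('H')(E) = Add(-2, Mul(Mul(Mul(5, 6), Mul(2, Add(2, Mul(-1, 0)))), E)) = Add(-2, Mul(Mul(30, Mul(2, Add(2, 0))), E)) = Add(-2, Mul(Mul(30, Mul(2, 2)), E)) = Add(-2, Mul(Mul(30, 4), E)) = Add(-2, Mul(120, E)))
Pow(Add(-5072, Function('H')(h)), -1) = Pow(Add(-5072, Add(-2, Mul(120, -15))), -1) = Pow(Add(-5072, Add(-2, -1800)), -1) = Pow(Add(-5072, -1802), -1) = Pow(-6874, -1) = Rational(-1, 6874)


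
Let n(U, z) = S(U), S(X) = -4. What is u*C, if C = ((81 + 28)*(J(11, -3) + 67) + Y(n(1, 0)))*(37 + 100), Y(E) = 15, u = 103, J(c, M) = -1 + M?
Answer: 97111902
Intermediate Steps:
n(U, z) = -4
C = 942834 (C = ((81 + 28)*((-1 - 3) + 67) + 15)*(37 + 100) = (109*(-4 + 67) + 15)*137 = (109*63 + 15)*137 = (6867 + 15)*137 = 6882*137 = 942834)
u*C = 103*942834 = 97111902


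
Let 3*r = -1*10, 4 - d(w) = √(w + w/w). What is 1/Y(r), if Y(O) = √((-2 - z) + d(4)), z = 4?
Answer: -I/√(2 + √5) ≈ -0.48587*I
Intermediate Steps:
d(w) = 4 - √(1 + w) (d(w) = 4 - √(w + w/w) = 4 - √(w + 1) = 4 - √(1 + w))
r = -10/3 (r = (-1*10)/3 = (⅓)*(-10) = -10/3 ≈ -3.3333)
Y(O) = √(-2 - √5) (Y(O) = √((-2 - 1*4) + (4 - √(1 + 4))) = √((-2 - 4) + (4 - √5)) = √(-6 + (4 - √5)) = √(-2 - √5))
1/Y(r) = 1/(√(-2 - √5)) = (-2 - √5)^(-½)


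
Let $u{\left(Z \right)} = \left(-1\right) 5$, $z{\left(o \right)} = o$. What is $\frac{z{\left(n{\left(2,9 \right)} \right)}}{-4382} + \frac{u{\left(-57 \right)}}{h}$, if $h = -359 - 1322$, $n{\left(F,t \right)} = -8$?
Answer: $\frac{17679}{3683071} \approx 0.0048001$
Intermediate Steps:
$u{\left(Z \right)} = -5$
$h = -1681$ ($h = -359 - 1322 = -1681$)
$\frac{z{\left(n{\left(2,9 \right)} \right)}}{-4382} + \frac{u{\left(-57 \right)}}{h} = - \frac{8}{-4382} - \frac{5}{-1681} = \left(-8\right) \left(- \frac{1}{4382}\right) - - \frac{5}{1681} = \frac{4}{2191} + \frac{5}{1681} = \frac{17679}{3683071}$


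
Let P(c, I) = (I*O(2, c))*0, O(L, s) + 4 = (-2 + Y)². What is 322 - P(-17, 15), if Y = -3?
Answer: 322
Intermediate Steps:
O(L, s) = 21 (O(L, s) = -4 + (-2 - 3)² = -4 + (-5)² = -4 + 25 = 21)
P(c, I) = 0 (P(c, I) = (I*21)*0 = (21*I)*0 = 0)
322 - P(-17, 15) = 322 - 1*0 = 322 + 0 = 322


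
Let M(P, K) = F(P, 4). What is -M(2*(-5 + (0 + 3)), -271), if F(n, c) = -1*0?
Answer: 0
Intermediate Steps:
F(n, c) = 0
M(P, K) = 0
-M(2*(-5 + (0 + 3)), -271) = -1*0 = 0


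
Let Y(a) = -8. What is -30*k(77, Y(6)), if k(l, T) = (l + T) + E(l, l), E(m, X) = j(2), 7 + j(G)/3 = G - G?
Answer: -1440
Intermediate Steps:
j(G) = -21 (j(G) = -21 + 3*(G - G) = -21 + 3*0 = -21 + 0 = -21)
E(m, X) = -21
k(l, T) = -21 + T + l (k(l, T) = (l + T) - 21 = (T + l) - 21 = -21 + T + l)
-30*k(77, Y(6)) = -30*(-21 - 8 + 77) = -30*48 = -1440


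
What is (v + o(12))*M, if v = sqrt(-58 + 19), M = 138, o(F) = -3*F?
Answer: -4968 + 138*I*sqrt(39) ≈ -4968.0 + 861.81*I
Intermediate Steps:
v = I*sqrt(39) (v = sqrt(-39) = I*sqrt(39) ≈ 6.245*I)
(v + o(12))*M = (I*sqrt(39) - 3*12)*138 = (I*sqrt(39) - 36)*138 = (-36 + I*sqrt(39))*138 = -4968 + 138*I*sqrt(39)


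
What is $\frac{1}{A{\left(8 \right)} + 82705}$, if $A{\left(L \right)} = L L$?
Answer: $\frac{1}{82769} \approx 1.2082 \cdot 10^{-5}$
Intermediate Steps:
$A{\left(L \right)} = L^{2}$
$\frac{1}{A{\left(8 \right)} + 82705} = \frac{1}{8^{2} + 82705} = \frac{1}{64 + 82705} = \frac{1}{82769}$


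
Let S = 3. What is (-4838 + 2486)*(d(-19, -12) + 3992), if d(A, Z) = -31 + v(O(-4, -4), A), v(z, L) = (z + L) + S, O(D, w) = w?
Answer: -9269232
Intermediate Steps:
v(z, L) = 3 + L + z (v(z, L) = (z + L) + 3 = (L + z) + 3 = 3 + L + z)
d(A, Z) = -32 + A (d(A, Z) = -31 + (3 + A - 4) = -31 + (-1 + A) = -32 + A)
(-4838 + 2486)*(d(-19, -12) + 3992) = (-4838 + 2486)*((-32 - 19) + 3992) = -2352*(-51 + 3992) = -2352*3941 = -9269232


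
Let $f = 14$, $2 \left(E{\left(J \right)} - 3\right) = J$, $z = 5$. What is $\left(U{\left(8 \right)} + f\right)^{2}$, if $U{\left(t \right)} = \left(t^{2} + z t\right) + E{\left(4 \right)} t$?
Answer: $24964$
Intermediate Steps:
$E{\left(J \right)} = 3 + \frac{J}{2}$
$U{\left(t \right)} = t^{2} + 10 t$ ($U{\left(t \right)} = \left(t^{2} + 5 t\right) + \left(3 + \frac{1}{2} \cdot 4\right) t = \left(t^{2} + 5 t\right) + \left(3 + 2\right) t = \left(t^{2} + 5 t\right) + 5 t = t^{2} + 10 t$)
$\left(U{\left(8 \right)} + f\right)^{2} = \left(8 \left(10 + 8\right) + 14\right)^{2} = \left(8 \cdot 18 + 14\right)^{2} = \left(144 + 14\right)^{2} = 158^{2} = 24964$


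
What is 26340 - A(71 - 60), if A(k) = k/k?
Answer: 26339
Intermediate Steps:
A(k) = 1
26340 - A(71 - 60) = 26340 - 1*1 = 26340 - 1 = 26339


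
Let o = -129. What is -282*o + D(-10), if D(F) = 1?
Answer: 36379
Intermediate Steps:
-282*o + D(-10) = -282*(-129) + 1 = 36378 + 1 = 36379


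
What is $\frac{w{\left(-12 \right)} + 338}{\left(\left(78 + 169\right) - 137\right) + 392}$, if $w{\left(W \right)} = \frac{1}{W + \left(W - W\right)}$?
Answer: $\frac{4055}{6024} \approx 0.67314$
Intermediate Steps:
$w{\left(W \right)} = \frac{1}{W}$ ($w{\left(W \right)} = \frac{1}{W + 0} = \frac{1}{W}$)
$\frac{w{\left(-12 \right)} + 338}{\left(\left(78 + 169\right) - 137\right) + 392} = \frac{\frac{1}{-12} + 338}{\left(\left(78 + 169\right) - 137\right) + 392} = \frac{- \frac{1}{12} + 338}{\left(247 - 137\right) + 392} = \frac{4055}{12 \left(110 + 392\right)} = \frac{4055}{12 \cdot 502} = \frac{4055}{12} \cdot \frac{1}{502} = \frac{4055}{6024}$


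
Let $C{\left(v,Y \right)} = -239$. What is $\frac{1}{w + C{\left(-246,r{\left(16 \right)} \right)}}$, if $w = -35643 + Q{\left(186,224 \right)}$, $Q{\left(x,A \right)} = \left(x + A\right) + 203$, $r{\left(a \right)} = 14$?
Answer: $- \frac{1}{35269} \approx -2.8354 \cdot 10^{-5}$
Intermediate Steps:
$Q{\left(x,A \right)} = 203 + A + x$ ($Q{\left(x,A \right)} = \left(A + x\right) + 203 = 203 + A + x$)
$w = -35030$ ($w = -35643 + \left(203 + 224 + 186\right) = -35643 + 613 = -35030$)
$\frac{1}{w + C{\left(-246,r{\left(16 \right)} \right)}} = \frac{1}{-35030 - 239} = \frac{1}{-35269} = - \frac{1}{35269}$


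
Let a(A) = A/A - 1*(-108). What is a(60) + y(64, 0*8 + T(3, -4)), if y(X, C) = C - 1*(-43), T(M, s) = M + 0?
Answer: 155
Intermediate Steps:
T(M, s) = M
y(X, C) = 43 + C (y(X, C) = C + 43 = 43 + C)
a(A) = 109 (a(A) = 1 + 108 = 109)
a(60) + y(64, 0*8 + T(3, -4)) = 109 + (43 + (0*8 + 3)) = 109 + (43 + (0 + 3)) = 109 + (43 + 3) = 109 + 46 = 155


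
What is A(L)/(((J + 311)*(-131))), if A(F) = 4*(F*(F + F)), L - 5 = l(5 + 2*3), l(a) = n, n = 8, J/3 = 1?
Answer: -676/20567 ≈ -0.032868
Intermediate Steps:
J = 3 (J = 3*1 = 3)
l(a) = 8
L = 13 (L = 5 + 8 = 13)
A(F) = 8*F² (A(F) = 4*(F*(2*F)) = 4*(2*F²) = 8*F²)
A(L)/(((J + 311)*(-131))) = (8*13²)/(((3 + 311)*(-131))) = (8*169)/((314*(-131))) = 1352/(-41134) = 1352*(-1/41134) = -676/20567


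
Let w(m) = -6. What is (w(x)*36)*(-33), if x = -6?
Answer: 7128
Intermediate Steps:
(w(x)*36)*(-33) = -6*36*(-33) = -216*(-33) = 7128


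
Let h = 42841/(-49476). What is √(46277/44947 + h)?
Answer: 5*√165208398543699/158842698 ≈ 0.40459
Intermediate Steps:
h = -42841/49476 (h = 42841*(-1/49476) = -42841/49476 ≈ -0.86589)
√(46277/44947 + h) = √(46277/44947 - 42841/49476) = √(46277*(1/44947) - 42841/49476) = √(6611/6421 - 42841/49476) = √(52003775/317685396) = 5*√165208398543699/158842698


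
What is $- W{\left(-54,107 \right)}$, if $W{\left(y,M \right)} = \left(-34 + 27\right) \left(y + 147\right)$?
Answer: $651$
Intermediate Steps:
$W{\left(y,M \right)} = -1029 - 7 y$ ($W{\left(y,M \right)} = - 7 \left(147 + y\right) = -1029 - 7 y$)
$- W{\left(-54,107 \right)} = - (-1029 - -378) = - (-1029 + 378) = \left(-1\right) \left(-651\right) = 651$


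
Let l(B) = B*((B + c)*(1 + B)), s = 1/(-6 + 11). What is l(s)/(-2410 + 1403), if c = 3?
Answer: -96/125875 ≈ -0.00076266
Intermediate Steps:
s = ⅕ (s = 1/5 = ⅕ ≈ 0.20000)
l(B) = B*(1 + B)*(3 + B) (l(B) = B*((B + 3)*(1 + B)) = B*((3 + B)*(1 + B)) = B*((1 + B)*(3 + B)) = B*(1 + B)*(3 + B))
l(s)/(-2410 + 1403) = ((3 + (⅕)² + 4*(⅕))/5)/(-2410 + 1403) = ((3 + 1/25 + ⅘)/5)/(-1007) = ((⅕)*(96/25))*(-1/1007) = (96/125)*(-1/1007) = -96/125875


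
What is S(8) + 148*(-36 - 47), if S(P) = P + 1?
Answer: -12275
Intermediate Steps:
S(P) = 1 + P
S(8) + 148*(-36 - 47) = (1 + 8) + 148*(-36 - 47) = 9 + 148*(-83) = 9 - 12284 = -12275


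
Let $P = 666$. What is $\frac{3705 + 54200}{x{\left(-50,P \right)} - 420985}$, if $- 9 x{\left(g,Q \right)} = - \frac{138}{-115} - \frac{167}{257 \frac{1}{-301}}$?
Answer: $- \frac{669671325}{4868944402} \approx -0.13754$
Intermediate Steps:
$x{\left(g,Q \right)} = - \frac{252877}{11565}$ ($x{\left(g,Q \right)} = - \frac{- \frac{138}{-115} - \frac{167}{257 \frac{1}{-301}}}{9} = - \frac{\left(-138\right) \left(- \frac{1}{115}\right) - \frac{167}{257 \left(- \frac{1}{301}\right)}}{9} = - \frac{\frac{6}{5} - \frac{167}{- \frac{257}{301}}}{9} = - \frac{\frac{6}{5} - - \frac{50267}{257}}{9} = - \frac{\frac{6}{5} + \frac{50267}{257}}{9} = \left(- \frac{1}{9}\right) \frac{252877}{1285} = - \frac{252877}{11565}$)
$\frac{3705 + 54200}{x{\left(-50,P \right)} - 420985} = \frac{3705 + 54200}{- \frac{252877}{11565} - 420985} = \frac{57905}{- \frac{4868944402}{11565}} = 57905 \left(- \frac{11565}{4868944402}\right) = - \frac{669671325}{4868944402}$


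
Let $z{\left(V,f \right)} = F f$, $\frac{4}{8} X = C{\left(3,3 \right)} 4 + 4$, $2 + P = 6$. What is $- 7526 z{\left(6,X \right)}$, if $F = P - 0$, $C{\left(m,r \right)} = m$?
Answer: $-963328$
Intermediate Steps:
$P = 4$ ($P = -2 + 6 = 4$)
$X = 32$ ($X = 2 \left(3 \cdot 4 + 4\right) = 2 \left(12 + 4\right) = 2 \cdot 16 = 32$)
$F = 4$ ($F = 4 - 0 = 4 + 0 = 4$)
$z{\left(V,f \right)} = 4 f$
$- 7526 z{\left(6,X \right)} = - 7526 \cdot 4 \cdot 32 = \left(-7526\right) 128 = -963328$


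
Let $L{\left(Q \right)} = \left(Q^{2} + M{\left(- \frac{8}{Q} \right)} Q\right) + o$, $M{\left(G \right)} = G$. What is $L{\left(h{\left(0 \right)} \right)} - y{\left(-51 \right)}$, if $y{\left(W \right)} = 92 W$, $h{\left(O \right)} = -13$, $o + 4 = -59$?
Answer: $4790$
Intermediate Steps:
$o = -63$ ($o = -4 - 59 = -63$)
$L{\left(Q \right)} = -71 + Q^{2}$ ($L{\left(Q \right)} = \left(Q^{2} + - \frac{8}{Q} Q\right) - 63 = \left(Q^{2} - 8\right) - 63 = \left(-8 + Q^{2}\right) - 63 = -71 + Q^{2}$)
$L{\left(h{\left(0 \right)} \right)} - y{\left(-51 \right)} = \left(-71 + \left(-13\right)^{2}\right) - 92 \left(-51\right) = \left(-71 + 169\right) - -4692 = 98 + 4692 = 4790$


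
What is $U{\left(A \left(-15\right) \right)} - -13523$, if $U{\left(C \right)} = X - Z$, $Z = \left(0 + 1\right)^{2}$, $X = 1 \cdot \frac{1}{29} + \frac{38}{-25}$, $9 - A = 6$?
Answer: $\frac{9802373}{725} \approx 13521.0$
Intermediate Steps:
$A = 3$ ($A = 9 - 6 = 3$)
$X = - \frac{1077}{725}$ ($X = 1 \cdot \frac{1}{29} + 38 \left(- \frac{1}{25}\right) = \frac{1}{29} - \frac{38}{25} = - \frac{1077}{725} \approx -1.4855$)
$Z = 1$ ($Z = 1^{2} = 1$)
$U{\left(C \right)} = - \frac{1802}{725}$ ($U{\left(C \right)} = - \frac{1077}{725} - 1 = - \frac{1802}{725}$)
$U{\left(A \left(-15\right) \right)} - -13523 = - \frac{1802}{725} - -13523 = - \frac{1802}{725} + 13523 = \frac{9802373}{725}$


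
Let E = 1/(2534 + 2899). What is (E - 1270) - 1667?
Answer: -15956720/5433 ≈ -2937.0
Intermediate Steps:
E = 1/5433 ≈ 0.00018406
(E - 1270) - 1667 = (1/5433 - 1270) - 1667 = -6899909/5433 - 1667 = -15956720/5433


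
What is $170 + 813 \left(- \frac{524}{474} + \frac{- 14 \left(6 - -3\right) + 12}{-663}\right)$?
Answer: $- \frac{10282786}{17459} \approx -588.97$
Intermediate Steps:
$170 + 813 \left(- \frac{524}{474} + \frac{- 14 \left(6 - -3\right) + 12}{-663}\right) = 170 + 813 \left(\left(-524\right) \frac{1}{474} + \left(- 14 \left(6 + 3\right) + 12\right) \left(- \frac{1}{663}\right)\right) = 170 + 813 \left(- \frac{262}{237} + \left(\left(-14\right) 9 + 12\right) \left(- \frac{1}{663}\right)\right) = 170 + 813 \left(- \frac{262}{237} + \left(-126 + 12\right) \left(- \frac{1}{663}\right)\right) = 170 + 813 \left(- \frac{262}{237} - - \frac{38}{221}\right) = 170 + 813 \left(- \frac{262}{237} + \frac{38}{221}\right) = 170 + 813 \left(- \frac{48896}{52377}\right) = 170 - \frac{13250816}{17459} = - \frac{10282786}{17459}$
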